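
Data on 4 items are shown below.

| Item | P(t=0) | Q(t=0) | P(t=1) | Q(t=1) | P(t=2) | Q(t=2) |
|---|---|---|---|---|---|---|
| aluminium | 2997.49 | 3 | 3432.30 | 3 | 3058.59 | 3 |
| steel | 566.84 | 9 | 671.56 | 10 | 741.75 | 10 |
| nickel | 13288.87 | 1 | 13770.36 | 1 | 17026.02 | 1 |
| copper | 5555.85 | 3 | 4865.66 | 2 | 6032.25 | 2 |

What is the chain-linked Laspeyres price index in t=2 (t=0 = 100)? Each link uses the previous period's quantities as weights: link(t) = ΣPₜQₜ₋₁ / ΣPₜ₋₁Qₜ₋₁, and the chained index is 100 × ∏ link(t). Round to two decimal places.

114.44

Link t=0→t=1:
ΣP(t=1)Q(t=0) = 3432.30×3 + 671.56×9 + 13770.36×1 + 4865.66×3 = 10296.9 + 6044.04 + 13770.36 + 14596.98 = 44708.28
ΣP(t=0)Q(t=0) = 2997.49×3 + 566.84×9 + 13288.87×1 + 5555.85×3 = 8992.47 + 5101.56 + 13288.87 + 16667.55 = 44050.45
link = 44708.28/44050.45 = 1.014934
Link t=1→t=2:
ΣP(t=2)Q(t=1) = 3058.59×3 + 741.75×10 + 17026.02×1 + 6032.25×2 = 9175.77 + 7417.5 + 17026.02 + 12064.5 = 45683.79
ΣP(t=1)Q(t=1) = 3432.30×3 + 671.56×10 + 13770.36×1 + 4865.66×2 = 10296.9 + 6715.6 + 13770.36 + 9731.32 = 40514.18
link = 45683.79/40514.18 = 1.127600
Chained index = 100 × 1.014934 × 1.127600 = 114.4439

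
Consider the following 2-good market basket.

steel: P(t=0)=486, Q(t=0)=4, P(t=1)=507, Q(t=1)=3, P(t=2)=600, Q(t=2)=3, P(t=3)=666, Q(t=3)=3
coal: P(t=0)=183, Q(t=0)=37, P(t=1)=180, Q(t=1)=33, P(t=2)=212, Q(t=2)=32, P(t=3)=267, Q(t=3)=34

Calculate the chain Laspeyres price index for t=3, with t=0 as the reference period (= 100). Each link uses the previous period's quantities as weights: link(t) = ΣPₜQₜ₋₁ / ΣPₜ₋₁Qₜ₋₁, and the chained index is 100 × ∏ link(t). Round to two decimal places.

Link t=0→t=1:
ΣP(t=1)Q(t=0) = 507×4 + 180×37 = 2028 + 6660 = 8688
ΣP(t=0)Q(t=0) = 486×4 + 183×37 = 1944 + 6771 = 8715
link = 8688/8715 = 0.996902
Link t=1→t=2:
ΣP(t=2)Q(t=1) = 600×3 + 212×33 = 1800 + 6996 = 8796
ΣP(t=1)Q(t=1) = 507×3 + 180×33 = 1521 + 5940 = 7461
link = 8796/7461 = 1.178930
Link t=2→t=3:
ΣP(t=3)Q(t=2) = 666×3 + 267×32 = 1998 + 8544 = 10542
ΣP(t=2)Q(t=2) = 600×3 + 212×32 = 1800 + 6784 = 8584
link = 10542/8584 = 1.228099
Chained index = 100 × 0.996902 × 1.178930 × 1.228099 = 144.3357

144.34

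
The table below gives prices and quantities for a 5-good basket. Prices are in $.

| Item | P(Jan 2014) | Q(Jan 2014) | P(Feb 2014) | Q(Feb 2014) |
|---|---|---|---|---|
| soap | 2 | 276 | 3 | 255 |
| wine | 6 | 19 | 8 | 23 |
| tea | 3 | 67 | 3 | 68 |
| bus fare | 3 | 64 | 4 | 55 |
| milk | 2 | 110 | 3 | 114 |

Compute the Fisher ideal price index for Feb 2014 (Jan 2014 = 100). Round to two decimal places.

Laspeyres component (base-period weights):
ΣP(Feb 2014)Q(Jan 2014) = 3×276 + 8×19 + 3×67 + 4×64 + 3×110 = 828 + 152 + 201 + 256 + 330 = 1767
ΣP(Jan 2014)Q(Jan 2014) = 2×276 + 6×19 + 3×67 + 3×64 + 2×110 = 552 + 114 + 201 + 192 + 220 = 1279
L = 1767 / 1279 × 100 = 138.1548
Paasche component (current-period weights):
ΣP(Feb 2014)Q(Feb 2014) = 3×255 + 8×23 + 3×68 + 4×55 + 3×114 = 765 + 184 + 204 + 220 + 342 = 1715
ΣP(Jan 2014)Q(Feb 2014) = 2×255 + 6×23 + 3×68 + 3×55 + 2×114 = 510 + 138 + 204 + 165 + 228 = 1245
P = 1715 / 1245 × 100 = 137.7510
Fisher = √(L × P) = √(138.1548 × 137.7510) = 137.9528

137.95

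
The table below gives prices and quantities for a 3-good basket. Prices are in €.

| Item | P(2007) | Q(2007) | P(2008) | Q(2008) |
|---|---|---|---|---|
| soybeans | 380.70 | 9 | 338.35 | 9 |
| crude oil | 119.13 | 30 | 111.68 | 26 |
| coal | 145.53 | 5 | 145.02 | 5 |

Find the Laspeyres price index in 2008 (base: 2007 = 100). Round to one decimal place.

Laspeyres price index uses base-period quantities as weights.
ΣP(2008)·Q(2007) = 338.35×9 + 111.68×30 + 145.02×5 = 3045.15 + 3350.4 + 725.1 = 7120.65
ΣP(2007)·Q(2007) = 380.70×9 + 119.13×30 + 145.53×5 = 3426.3 + 3573.9 + 727.65 = 7727.85
Index = 7120.65 / 7727.85 × 100 = 92.1427

92.1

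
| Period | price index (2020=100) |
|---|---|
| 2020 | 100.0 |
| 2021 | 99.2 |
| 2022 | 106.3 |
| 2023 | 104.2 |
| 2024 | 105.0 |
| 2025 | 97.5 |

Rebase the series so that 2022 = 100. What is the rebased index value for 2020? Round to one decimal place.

Rebased(2020) = 100.0 / 106.3 × 100 = 94.0734

94.1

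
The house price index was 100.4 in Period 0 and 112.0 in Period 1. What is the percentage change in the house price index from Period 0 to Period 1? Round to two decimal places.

11.55%

Change = (112.0 − 100.4) / 100.4 × 100
       = 11.6 / 100.4 × 100 = 11.5538%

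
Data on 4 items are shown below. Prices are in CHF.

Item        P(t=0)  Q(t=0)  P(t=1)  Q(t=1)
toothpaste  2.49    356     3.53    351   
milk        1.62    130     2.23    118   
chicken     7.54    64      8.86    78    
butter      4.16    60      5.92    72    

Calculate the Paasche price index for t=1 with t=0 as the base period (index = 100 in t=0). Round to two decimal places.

134.14

Paasche price index uses current-period quantities as weights.
ΣP(t=1)·Q(t=1) = 3.53×351 + 2.23×118 + 8.86×78 + 5.92×72 = 1239.03 + 263.14 + 691.08 + 426.24 = 2619.49
ΣP(t=0)·Q(t=1) = 2.49×351 + 1.62×118 + 7.54×78 + 4.16×72 = 873.99 + 191.16 + 588.12 + 299.52 = 1952.79
Index = 2619.49 / 1952.79 × 100 = 134.1409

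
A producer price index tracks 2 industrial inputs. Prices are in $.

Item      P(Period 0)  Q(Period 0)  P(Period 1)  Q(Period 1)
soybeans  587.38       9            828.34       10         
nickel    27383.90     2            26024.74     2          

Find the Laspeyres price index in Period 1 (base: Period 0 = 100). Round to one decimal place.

Laspeyres price index uses base-period quantities as weights.
ΣP(Period 1)·Q(Period 0) = 828.34×9 + 26024.74×2 = 7455.06 + 52049.48 = 59504.54
ΣP(Period 0)·Q(Period 0) = 587.38×9 + 27383.90×2 = 5286.42 + 54767.8 = 60054.22
Index = 59504.54 / 60054.22 × 100 = 99.0847

99.1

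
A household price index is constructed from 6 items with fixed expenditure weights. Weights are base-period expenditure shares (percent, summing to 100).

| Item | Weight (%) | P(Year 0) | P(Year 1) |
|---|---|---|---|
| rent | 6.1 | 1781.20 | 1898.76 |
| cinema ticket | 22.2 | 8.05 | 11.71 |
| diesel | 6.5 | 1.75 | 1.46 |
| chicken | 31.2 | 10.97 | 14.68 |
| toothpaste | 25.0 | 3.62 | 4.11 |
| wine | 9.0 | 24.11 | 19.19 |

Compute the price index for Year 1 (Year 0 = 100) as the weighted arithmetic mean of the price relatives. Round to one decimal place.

rent: 6.1 × (1898.76/1781.20) = 6.1 × 1.066000 = 6.5026
cinema ticket: 22.2 × (11.71/8.05) = 22.2 × 1.454658 = 32.2934
diesel: 6.5 × (1.46/1.75) = 6.5 × 0.834286 = 5.4229
chicken: 31.2 × (14.68/10.97) = 31.2 × 1.338195 = 41.7517
toothpaste: 25.0 × (4.11/3.62) = 25.0 × 1.135359 = 28.3840
wine: 9.0 × (19.19/24.11) = 9.0 × 0.795935 = 7.1634
Index = Σ wᵢ·(p₁ᵢ/p₀ᵢ) = 6.5026 + 32.2934 + 5.4229 + 41.7517 + 28.3840 + 7.1634 = 121.5180

121.5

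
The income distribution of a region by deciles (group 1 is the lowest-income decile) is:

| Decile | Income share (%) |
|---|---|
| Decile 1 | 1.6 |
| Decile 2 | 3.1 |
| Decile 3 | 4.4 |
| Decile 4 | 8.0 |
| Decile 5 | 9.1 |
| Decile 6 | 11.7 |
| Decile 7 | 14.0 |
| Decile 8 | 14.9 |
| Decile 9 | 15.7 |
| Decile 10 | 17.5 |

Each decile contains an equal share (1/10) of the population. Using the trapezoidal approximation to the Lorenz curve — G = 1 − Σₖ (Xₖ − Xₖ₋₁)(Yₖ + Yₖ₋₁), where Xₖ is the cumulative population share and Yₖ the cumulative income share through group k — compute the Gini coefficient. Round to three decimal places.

0.304

Cumulative income shares Yₖ: 0.0160, 0.0470, 0.0910, 0.1710, 0.2620, 0.3790, 0.5190, 0.6680, 0.8250, 1.0000
Σ (Xₖ−Xₖ₋₁)(Yₖ+Yₖ₋₁) = (1/10)(0.0160+0.0000) + (1/10)(0.0470+0.0160) + (1/10)(0.0910+0.0470) + (1/10)(0.1710+0.0910) + (1/10)(0.2620+0.1710) + (1/10)(0.3790+0.2620) + (1/10)(0.5190+0.3790) + (1/10)(0.6680+0.5190) + (1/10)(0.8250+0.6680) + (1/10)(1.0000+0.8250)
  = 0.0016 + 0.0063 + 0.0138 + 0.0262 + 0.0433 + 0.0641 + 0.0898 + 0.1187 + 0.1493 + 0.1825 = 0.6956
G = 1 − 0.6956 = 0.3044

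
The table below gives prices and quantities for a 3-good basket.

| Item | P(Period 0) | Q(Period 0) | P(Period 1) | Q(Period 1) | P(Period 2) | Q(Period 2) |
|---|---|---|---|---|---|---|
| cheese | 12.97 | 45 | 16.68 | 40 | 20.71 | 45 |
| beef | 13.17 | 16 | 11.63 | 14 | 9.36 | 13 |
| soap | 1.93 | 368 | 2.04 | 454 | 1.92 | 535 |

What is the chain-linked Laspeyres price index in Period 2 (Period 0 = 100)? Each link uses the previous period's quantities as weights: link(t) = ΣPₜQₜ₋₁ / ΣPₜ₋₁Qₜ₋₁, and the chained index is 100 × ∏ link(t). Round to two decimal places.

116.93

Link Period 0→Period 1:
ΣP(Period 1)Q(Period 0) = 16.68×45 + 11.63×16 + 2.04×368 = 750.6 + 186.08 + 750.72 = 1687.4
ΣP(Period 0)Q(Period 0) = 12.97×45 + 13.17×16 + 1.93×368 = 583.65 + 210.72 + 710.24 = 1504.61
link = 1687.4/1504.61 = 1.121487
Link Period 1→Period 2:
ΣP(Period 2)Q(Period 1) = 20.71×40 + 9.36×14 + 1.92×454 = 828.4 + 131.04 + 871.68 = 1831.12
ΣP(Period 1)Q(Period 1) = 16.68×40 + 11.63×14 + 2.04×454 = 667.2 + 162.82 + 926.16 = 1756.18
link = 1831.12/1756.18 = 1.042672
Chained index = 100 × 1.121487 × 1.042672 = 116.9343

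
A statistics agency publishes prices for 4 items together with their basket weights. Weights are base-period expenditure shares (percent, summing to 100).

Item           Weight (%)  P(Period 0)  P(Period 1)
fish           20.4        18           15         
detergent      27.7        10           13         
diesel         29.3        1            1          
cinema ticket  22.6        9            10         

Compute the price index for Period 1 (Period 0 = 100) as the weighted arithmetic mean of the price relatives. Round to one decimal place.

fish: 20.4 × (15/18) = 20.4 × 0.833333 = 17.0000
detergent: 27.7 × (13/10) = 27.7 × 1.300000 = 36.0100
diesel: 29.3 × (1/1) = 29.3 × 1.000000 = 29.3000
cinema ticket: 22.6 × (10/9) = 22.6 × 1.111111 = 25.1111
Index = Σ wᵢ·(p₁ᵢ/p₀ᵢ) = 17.0000 + 36.0100 + 29.3000 + 25.1111 = 107.4211

107.4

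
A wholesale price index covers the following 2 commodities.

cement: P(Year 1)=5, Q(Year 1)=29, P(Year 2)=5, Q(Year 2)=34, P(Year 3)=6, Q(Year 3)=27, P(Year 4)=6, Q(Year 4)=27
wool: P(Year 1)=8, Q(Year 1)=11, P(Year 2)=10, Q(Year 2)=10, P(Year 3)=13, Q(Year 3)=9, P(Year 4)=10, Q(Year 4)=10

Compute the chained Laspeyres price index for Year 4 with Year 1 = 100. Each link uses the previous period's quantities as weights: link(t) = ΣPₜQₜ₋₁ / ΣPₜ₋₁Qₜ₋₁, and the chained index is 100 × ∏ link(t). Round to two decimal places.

Link Year 1→Year 2:
ΣP(Year 2)Q(Year 1) = 5×29 + 10×11 = 145 + 110 = 255
ΣP(Year 1)Q(Year 1) = 5×29 + 8×11 = 145 + 88 = 233
link = 255/233 = 1.094421
Link Year 2→Year 3:
ΣP(Year 3)Q(Year 2) = 6×34 + 13×10 = 204 + 130 = 334
ΣP(Year 2)Q(Year 2) = 5×34 + 10×10 = 170 + 100 = 270
link = 334/270 = 1.237037
Link Year 3→Year 4:
ΣP(Year 4)Q(Year 3) = 6×27 + 10×9 = 162 + 90 = 252
ΣP(Year 3)Q(Year 3) = 6×27 + 13×9 = 162 + 117 = 279
link = 252/279 = 0.903226
Chained index = 100 × 1.094421 × 1.237037 × 0.903226 = 122.2822

122.28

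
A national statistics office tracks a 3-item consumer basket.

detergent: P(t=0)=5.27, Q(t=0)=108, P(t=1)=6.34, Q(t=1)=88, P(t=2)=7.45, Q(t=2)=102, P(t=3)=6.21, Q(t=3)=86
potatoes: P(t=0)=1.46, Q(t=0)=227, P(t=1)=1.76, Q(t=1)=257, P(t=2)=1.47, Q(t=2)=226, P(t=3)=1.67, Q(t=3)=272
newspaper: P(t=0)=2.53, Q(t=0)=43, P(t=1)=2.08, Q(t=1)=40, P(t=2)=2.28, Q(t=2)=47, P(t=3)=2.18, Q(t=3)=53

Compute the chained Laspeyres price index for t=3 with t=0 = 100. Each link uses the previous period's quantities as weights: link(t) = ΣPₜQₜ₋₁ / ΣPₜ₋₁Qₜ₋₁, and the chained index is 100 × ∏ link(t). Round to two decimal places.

Link t=0→t=1:
ΣP(t=1)Q(t=0) = 6.34×108 + 1.76×227 + 2.08×43 = 684.72 + 399.52 + 89.44 = 1173.68
ΣP(t=0)Q(t=0) = 5.27×108 + 1.46×227 + 2.53×43 = 569.16 + 331.42 + 108.79 = 1009.37
link = 1173.68/1009.37 = 1.162785
Link t=1→t=2:
ΣP(t=2)Q(t=1) = 7.45×88 + 1.47×257 + 2.28×40 = 655.6 + 377.79 + 91.2 = 1124.59
ΣP(t=1)Q(t=1) = 6.34×88 + 1.76×257 + 2.08×40 = 557.92 + 452.32 + 83.2 = 1093.44
link = 1124.59/1093.44 = 1.028488
Link t=2→t=3:
ΣP(t=3)Q(t=2) = 6.21×102 + 1.67×226 + 2.18×47 = 633.42 + 377.42 + 102.46 = 1113.3
ΣP(t=2)Q(t=2) = 7.45×102 + 1.47×226 + 2.28×47 = 759.9 + 332.22 + 107.16 = 1199.28
link = 1113.3/1199.28 = 0.928307
Chained index = 100 × 1.162785 × 1.028488 × 0.928307 = 111.0172

111.02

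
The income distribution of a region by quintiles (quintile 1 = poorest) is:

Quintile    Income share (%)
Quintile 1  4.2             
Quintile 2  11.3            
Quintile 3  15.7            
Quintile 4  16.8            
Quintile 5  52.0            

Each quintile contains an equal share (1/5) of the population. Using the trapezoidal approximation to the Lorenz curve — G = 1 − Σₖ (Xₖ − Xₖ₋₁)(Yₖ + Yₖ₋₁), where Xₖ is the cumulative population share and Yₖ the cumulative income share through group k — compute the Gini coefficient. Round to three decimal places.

Cumulative income shares Yₖ: 0.0420, 0.1550, 0.3120, 0.4800, 1.0000
Σ (Xₖ−Xₖ₋₁)(Yₖ+Yₖ₋₁) = (1/5)(0.0420+0.0000) + (1/5)(0.1550+0.0420) + (1/5)(0.3120+0.1550) + (1/5)(0.4800+0.3120) + (1/5)(1.0000+0.4800)
  = 0.0084 + 0.0394 + 0.0934 + 0.1584 + 0.2960 = 0.5956
G = 1 − 0.5956 = 0.4044

0.404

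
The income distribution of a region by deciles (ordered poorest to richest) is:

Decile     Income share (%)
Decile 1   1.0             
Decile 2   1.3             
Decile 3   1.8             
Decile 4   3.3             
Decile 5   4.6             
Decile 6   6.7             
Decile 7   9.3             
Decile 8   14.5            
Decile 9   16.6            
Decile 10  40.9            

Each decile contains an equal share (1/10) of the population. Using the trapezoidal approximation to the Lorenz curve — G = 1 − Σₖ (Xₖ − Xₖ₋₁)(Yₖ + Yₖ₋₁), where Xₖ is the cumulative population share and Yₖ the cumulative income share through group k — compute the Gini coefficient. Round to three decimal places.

Cumulative income shares Yₖ: 0.0100, 0.0230, 0.0410, 0.0740, 0.1200, 0.1870, 0.2800, 0.4250, 0.5910, 1.0000
Σ (Xₖ−Xₖ₋₁)(Yₖ+Yₖ₋₁) = (1/10)(0.0100+0.0000) + (1/10)(0.0230+0.0100) + (1/10)(0.0410+0.0230) + (1/10)(0.0740+0.0410) + (1/10)(0.1200+0.0740) + (1/10)(0.1870+0.1200) + (1/10)(0.2800+0.1870) + (1/10)(0.4250+0.2800) + (1/10)(0.5910+0.4250) + (1/10)(1.0000+0.5910)
  = 0.0010 + 0.0033 + 0.0064 + 0.0115 + 0.0194 + 0.0307 + 0.0467 + 0.0705 + 0.1016 + 0.1591 = 0.4502
G = 1 − 0.4502 = 0.5498

0.550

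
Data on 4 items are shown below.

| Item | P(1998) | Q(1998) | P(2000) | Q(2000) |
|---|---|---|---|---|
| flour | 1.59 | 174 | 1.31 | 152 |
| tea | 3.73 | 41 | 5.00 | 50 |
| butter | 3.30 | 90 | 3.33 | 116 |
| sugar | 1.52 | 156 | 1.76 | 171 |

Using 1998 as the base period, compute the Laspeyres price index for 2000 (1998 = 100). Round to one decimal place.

Laspeyres price index uses base-period quantities as weights.
ΣP(2000)·Q(1998) = 1.31×174 + 5.00×41 + 3.33×90 + 1.76×156 = 227.94 + 205 + 299.7 + 274.56 = 1007.2
ΣP(1998)·Q(1998) = 1.59×174 + 3.73×41 + 3.30×90 + 1.52×156 = 276.66 + 152.93 + 297 + 237.12 = 963.71
Index = 1007.2 / 963.71 × 100 = 104.5128

104.5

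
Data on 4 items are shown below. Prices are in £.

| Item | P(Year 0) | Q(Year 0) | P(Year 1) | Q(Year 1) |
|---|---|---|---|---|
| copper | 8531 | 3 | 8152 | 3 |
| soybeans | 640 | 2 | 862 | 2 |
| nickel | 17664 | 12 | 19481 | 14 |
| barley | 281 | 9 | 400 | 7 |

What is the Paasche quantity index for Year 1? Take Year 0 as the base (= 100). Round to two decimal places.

114.48

Paasche quantity index uses current-period prices as weights.
ΣP(Year 1)·Q(Year 1) = 8152×3 + 862×2 + 19481×14 + 400×7 = 24456 + 1724 + 272734 + 2800 = 301714
ΣP(Year 1)·Q(Year 0) = 8152×3 + 862×2 + 19481×12 + 400×9 = 24456 + 1724 + 233772 + 3600 = 263552
Index = 301714 / 263552 × 100 = 114.4799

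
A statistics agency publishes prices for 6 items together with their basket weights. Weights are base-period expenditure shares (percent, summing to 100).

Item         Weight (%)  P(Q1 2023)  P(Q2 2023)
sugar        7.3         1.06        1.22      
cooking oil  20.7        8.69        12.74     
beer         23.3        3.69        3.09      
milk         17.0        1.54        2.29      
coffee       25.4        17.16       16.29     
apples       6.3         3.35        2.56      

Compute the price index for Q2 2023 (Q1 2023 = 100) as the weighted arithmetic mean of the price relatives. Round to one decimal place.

sugar: 7.3 × (1.22/1.06) = 7.3 × 1.150943 = 8.4019
cooking oil: 20.7 × (12.74/8.69) = 20.7 × 1.466053 = 30.3473
beer: 23.3 × (3.09/3.69) = 23.3 × 0.837398 = 19.5114
milk: 17.0 × (2.29/1.54) = 17.0 × 1.487013 = 25.2792
coffee: 25.4 × (16.29/17.16) = 25.4 × 0.949301 = 24.1122
apples: 6.3 × (2.56/3.35) = 6.3 × 0.764179 = 4.8143
Index = Σ wᵢ·(p₁ᵢ/p₀ᵢ) = 8.4019 + 30.3473 + 19.5114 + 25.2792 + 24.1122 + 4.8143 = 112.4664

112.5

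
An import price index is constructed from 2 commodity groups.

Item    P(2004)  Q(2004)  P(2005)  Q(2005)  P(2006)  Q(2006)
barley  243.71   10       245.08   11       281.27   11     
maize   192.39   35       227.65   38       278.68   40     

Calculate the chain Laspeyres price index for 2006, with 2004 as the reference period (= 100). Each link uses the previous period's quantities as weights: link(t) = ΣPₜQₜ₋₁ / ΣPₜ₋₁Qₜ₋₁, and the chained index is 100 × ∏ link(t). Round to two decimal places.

137.01

Link 2004→2005:
ΣP(2005)Q(2004) = 245.08×10 + 227.65×35 = 2450.8 + 7967.75 = 10418.55
ΣP(2004)Q(2004) = 243.71×10 + 192.39×35 = 2437.1 + 6733.65 = 9170.75
link = 10418.55/9170.75 = 1.136063
Link 2005→2006:
ΣP(2006)Q(2005) = 281.27×11 + 278.68×38 = 3093.97 + 10589.84 = 13683.81
ΣP(2005)Q(2005) = 245.08×11 + 227.65×38 = 2695.88 + 8650.7 = 11346.58
link = 13683.81/11346.58 = 1.205985
Chained index = 100 × 1.136063 × 1.205985 = 137.0075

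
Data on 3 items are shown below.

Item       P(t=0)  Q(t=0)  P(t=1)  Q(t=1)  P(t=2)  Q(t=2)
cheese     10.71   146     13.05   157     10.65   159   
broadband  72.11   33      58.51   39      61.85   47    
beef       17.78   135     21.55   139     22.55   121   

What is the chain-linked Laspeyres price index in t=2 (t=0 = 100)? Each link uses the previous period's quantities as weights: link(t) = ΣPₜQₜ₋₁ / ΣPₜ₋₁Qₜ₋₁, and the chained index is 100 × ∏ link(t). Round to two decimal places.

Link t=0→t=1:
ΣP(t=1)Q(t=0) = 13.05×146 + 58.51×33 + 21.55×135 = 1905.3 + 1930.83 + 2909.25 = 6745.38
ΣP(t=0)Q(t=0) = 10.71×146 + 72.11×33 + 17.78×135 = 1563.66 + 2379.63 + 2400.3 = 6343.59
link = 6745.38/6343.59 = 1.063338
Link t=1→t=2:
ΣP(t=2)Q(t=1) = 10.65×157 + 61.85×39 + 22.55×139 = 1672.05 + 2412.15 + 3134.45 = 7218.65
ΣP(t=1)Q(t=1) = 13.05×157 + 58.51×39 + 21.55×139 = 2048.85 + 2281.89 + 2995.45 = 7326.19
link = 7218.65/7326.19 = 0.985321
Chained index = 100 × 1.063338 × 0.985321 = 104.7729

104.77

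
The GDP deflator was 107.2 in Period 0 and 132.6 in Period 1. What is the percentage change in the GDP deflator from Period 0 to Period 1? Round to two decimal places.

Change = (132.6 − 107.2) / 107.2 × 100
       = 25.4 / 107.2 × 100 = 23.6940%

23.69%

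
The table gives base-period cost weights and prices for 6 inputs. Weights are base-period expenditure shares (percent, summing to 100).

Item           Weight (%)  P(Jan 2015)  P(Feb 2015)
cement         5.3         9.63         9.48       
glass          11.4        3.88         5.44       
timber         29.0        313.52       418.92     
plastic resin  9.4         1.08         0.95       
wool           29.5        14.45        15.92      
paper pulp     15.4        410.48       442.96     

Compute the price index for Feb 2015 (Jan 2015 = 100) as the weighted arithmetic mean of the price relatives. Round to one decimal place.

cement: 5.3 × (9.48/9.63) = 5.3 × 0.984424 = 5.2174
glass: 11.4 × (5.44/3.88) = 11.4 × 1.402062 = 15.9835
timber: 29.0 × (418.92/313.52) = 29.0 × 1.336183 = 38.7493
plastic resin: 9.4 × (0.95/1.08) = 9.4 × 0.879630 = 8.2685
wool: 29.5 × (15.92/14.45) = 29.5 × 1.101730 = 32.5010
paper pulp: 15.4 × (442.96/410.48) = 15.4 × 1.079127 = 16.6186
Index = Σ wᵢ·(p₁ᵢ/p₀ᵢ) = 5.2174 + 15.9835 + 38.7493 + 8.2685 + 32.5010 + 16.6186 = 117.3384

117.3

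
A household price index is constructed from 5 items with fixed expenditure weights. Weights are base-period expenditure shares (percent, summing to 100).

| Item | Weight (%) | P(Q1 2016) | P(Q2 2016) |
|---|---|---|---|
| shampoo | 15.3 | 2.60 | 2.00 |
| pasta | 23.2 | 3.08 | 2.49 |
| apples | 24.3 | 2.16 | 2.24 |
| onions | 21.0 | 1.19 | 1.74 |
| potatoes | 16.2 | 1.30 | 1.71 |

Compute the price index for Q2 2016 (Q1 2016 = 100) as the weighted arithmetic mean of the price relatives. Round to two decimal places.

shampoo: 15.3 × (2.00/2.60) = 15.3 × 0.769231 = 11.7692
pasta: 23.2 × (2.49/3.08) = 23.2 × 0.808442 = 18.7558
apples: 24.3 × (2.24/2.16) = 24.3 × 1.037037 = 25.2000
onions: 21.0 × (1.74/1.19) = 21.0 × 1.462185 = 30.7059
potatoes: 16.2 × (1.71/1.30) = 16.2 × 1.315385 = 21.3092
Index = Σ wᵢ·(p₁ᵢ/p₀ᵢ) = 11.7692 + 18.7558 + 25.2000 + 30.7059 + 21.3092 = 107.7402

107.74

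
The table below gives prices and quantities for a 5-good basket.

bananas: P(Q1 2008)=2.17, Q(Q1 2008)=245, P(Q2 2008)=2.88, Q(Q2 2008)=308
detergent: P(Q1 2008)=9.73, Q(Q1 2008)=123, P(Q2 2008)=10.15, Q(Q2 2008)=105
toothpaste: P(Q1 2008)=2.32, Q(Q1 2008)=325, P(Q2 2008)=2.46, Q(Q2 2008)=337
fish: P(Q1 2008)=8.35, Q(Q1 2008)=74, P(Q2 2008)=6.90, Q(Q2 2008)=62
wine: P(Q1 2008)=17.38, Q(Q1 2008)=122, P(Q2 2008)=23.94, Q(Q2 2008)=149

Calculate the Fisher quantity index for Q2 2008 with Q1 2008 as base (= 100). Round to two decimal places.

Laspeyres component (base-period weights):
ΣP(Q1 2008)Q(Q2 2008) = 2.17×308 + 9.73×105 + 2.32×337 + 8.35×62 + 17.38×149 = 668.36 + 1021.65 + 781.84 + 517.7 + 2589.62 = 5579.17
ΣP(Q1 2008)Q(Q1 2008) = 2.17×245 + 9.73×123 + 2.32×325 + 8.35×74 + 17.38×122 = 531.65 + 1196.79 + 754 + 617.9 + 2120.36 = 5220.7
L = 5579.17 / 5220.7 × 100 = 106.8663
Paasche component (current-period weights):
ΣP(Q2 2008)Q(Q2 2008) = 2.88×308 + 10.15×105 + 2.46×337 + 6.90×62 + 23.94×149 = 887.04 + 1065.75 + 829.02 + 427.8 + 3567.06 = 6776.67
ΣP(Q2 2008)Q(Q1 2008) = 2.88×245 + 10.15×123 + 2.46×325 + 6.90×74 + 23.94×122 = 705.6 + 1248.45 + 799.5 + 510.6 + 2920.68 = 6184.83
P = 6776.67 / 6184.83 × 100 = 109.5692
Fisher = √(L × P) = √(106.8663 × 109.5692) = 108.2093

108.21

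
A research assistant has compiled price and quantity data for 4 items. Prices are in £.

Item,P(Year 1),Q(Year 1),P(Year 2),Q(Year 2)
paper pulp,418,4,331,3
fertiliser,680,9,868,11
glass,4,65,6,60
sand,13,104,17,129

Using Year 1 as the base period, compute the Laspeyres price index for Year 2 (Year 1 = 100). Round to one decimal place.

120.1

Laspeyres price index uses base-period quantities as weights.
ΣP(Year 2)·Q(Year 1) = 331×4 + 868×9 + 6×65 + 17×104 = 1324 + 7812 + 390 + 1768 = 11294
ΣP(Year 1)·Q(Year 1) = 418×4 + 680×9 + 4×65 + 13×104 = 1672 + 6120 + 260 + 1352 = 9404
Index = 11294 / 9404 × 100 = 120.0978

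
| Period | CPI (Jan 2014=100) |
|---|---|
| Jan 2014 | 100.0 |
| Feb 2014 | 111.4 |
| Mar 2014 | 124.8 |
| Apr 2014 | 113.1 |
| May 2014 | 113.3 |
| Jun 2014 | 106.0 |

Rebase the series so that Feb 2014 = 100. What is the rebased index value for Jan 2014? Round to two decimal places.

89.77

Rebased(Jan 2014) = 100.0 / 111.4 × 100 = 89.7666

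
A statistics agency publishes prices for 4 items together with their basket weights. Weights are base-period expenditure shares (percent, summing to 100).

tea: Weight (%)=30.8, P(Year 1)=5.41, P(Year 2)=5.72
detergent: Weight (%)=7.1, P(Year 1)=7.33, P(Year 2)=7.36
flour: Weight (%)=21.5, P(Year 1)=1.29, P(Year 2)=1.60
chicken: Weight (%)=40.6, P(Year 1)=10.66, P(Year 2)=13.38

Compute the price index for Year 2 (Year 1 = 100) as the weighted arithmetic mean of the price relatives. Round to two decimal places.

tea: 30.8 × (5.72/5.41) = 30.8 × 1.057301 = 32.5649
detergent: 7.1 × (7.36/7.33) = 7.1 × 1.004093 = 7.1291
flour: 21.5 × (1.60/1.29) = 21.5 × 1.240310 = 26.6667
chicken: 40.6 × (13.38/10.66) = 40.6 × 1.255159 = 50.9595
Index = Σ wᵢ·(p₁ᵢ/p₀ᵢ) = 32.5649 + 7.1291 + 26.6667 + 50.9595 = 117.3201

117.32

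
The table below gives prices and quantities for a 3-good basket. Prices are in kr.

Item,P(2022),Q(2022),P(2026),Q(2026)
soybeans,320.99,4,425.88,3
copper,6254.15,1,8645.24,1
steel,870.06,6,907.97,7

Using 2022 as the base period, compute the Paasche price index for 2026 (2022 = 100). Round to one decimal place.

122.3

Paasche price index uses current-period quantities as weights.
ΣP(2026)·Q(2026) = 425.88×3 + 8645.24×1 + 907.97×7 = 1277.64 + 8645.24 + 6355.79 = 16278.67
ΣP(2022)·Q(2026) = 320.99×3 + 6254.15×1 + 870.06×7 = 962.97 + 6254.15 + 6090.42 = 13307.54
Index = 16278.67 / 13307.54 × 100 = 122.3267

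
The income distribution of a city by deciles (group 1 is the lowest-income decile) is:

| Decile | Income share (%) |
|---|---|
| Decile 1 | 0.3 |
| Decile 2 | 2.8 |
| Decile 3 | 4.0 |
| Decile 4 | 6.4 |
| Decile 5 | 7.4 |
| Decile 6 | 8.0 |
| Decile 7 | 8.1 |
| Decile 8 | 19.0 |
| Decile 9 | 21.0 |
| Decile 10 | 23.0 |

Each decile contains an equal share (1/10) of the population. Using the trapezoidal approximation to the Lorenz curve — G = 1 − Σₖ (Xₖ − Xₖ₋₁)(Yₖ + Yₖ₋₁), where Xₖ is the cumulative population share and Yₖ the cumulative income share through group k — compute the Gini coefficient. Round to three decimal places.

Cumulative income shares Yₖ: 0.0030, 0.0310, 0.0710, 0.1350, 0.2090, 0.2890, 0.3700, 0.5600, 0.7700, 1.0000
Σ (Xₖ−Xₖ₋₁)(Yₖ+Yₖ₋₁) = (1/10)(0.0030+0.0000) + (1/10)(0.0310+0.0030) + (1/10)(0.0710+0.0310) + (1/10)(0.1350+0.0710) + (1/10)(0.2090+0.1350) + (1/10)(0.2890+0.2090) + (1/10)(0.3700+0.2890) + (1/10)(0.5600+0.3700) + (1/10)(0.7700+0.5600) + (1/10)(1.0000+0.7700)
  = 0.0003 + 0.0034 + 0.0102 + 0.0206 + 0.0344 + 0.0498 + 0.0659 + 0.0930 + 0.1330 + 0.1770 = 0.5876
G = 1 − 0.5876 = 0.4124

0.412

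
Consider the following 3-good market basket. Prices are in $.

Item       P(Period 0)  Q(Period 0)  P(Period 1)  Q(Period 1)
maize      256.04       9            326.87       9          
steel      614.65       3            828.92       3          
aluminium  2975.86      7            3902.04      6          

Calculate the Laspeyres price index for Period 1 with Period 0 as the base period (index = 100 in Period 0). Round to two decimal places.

Laspeyres price index uses base-period quantities as weights.
ΣP(Period 1)·Q(Period 0) = 326.87×9 + 828.92×3 + 3902.04×7 = 2941.83 + 2486.76 + 27314.28 = 32742.87
ΣP(Period 0)·Q(Period 0) = 256.04×9 + 614.65×3 + 2975.86×7 = 2304.36 + 1843.95 + 20831.02 = 24979.33
Index = 32742.87 / 24979.33 × 100 = 131.0799

131.08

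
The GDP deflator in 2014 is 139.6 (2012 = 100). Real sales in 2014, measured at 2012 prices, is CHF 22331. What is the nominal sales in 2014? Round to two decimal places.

Nominal = Real × (Index/100) = 22331 × (139.6/100)
        = 22331 × 1.396 = 31174.0760

31174.08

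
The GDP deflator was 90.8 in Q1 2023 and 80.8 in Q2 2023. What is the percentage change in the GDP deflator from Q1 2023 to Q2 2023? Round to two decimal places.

-11.01%

Change = (80.8 − 90.8) / 90.8 × 100
       = -10.0 / 90.8 × 100 = -11.0132%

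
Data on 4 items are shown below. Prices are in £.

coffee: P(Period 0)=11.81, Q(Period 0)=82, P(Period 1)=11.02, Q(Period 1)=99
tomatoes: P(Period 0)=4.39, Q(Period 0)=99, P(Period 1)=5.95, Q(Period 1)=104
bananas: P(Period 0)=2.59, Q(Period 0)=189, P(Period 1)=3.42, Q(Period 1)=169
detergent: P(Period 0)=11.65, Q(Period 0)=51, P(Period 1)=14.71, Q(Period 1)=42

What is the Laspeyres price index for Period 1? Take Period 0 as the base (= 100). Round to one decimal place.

Laspeyres price index uses base-period quantities as weights.
ΣP(Period 1)·Q(Period 0) = 11.02×82 + 5.95×99 + 3.42×189 + 14.71×51 = 903.64 + 589.05 + 646.38 + 750.21 = 2889.28
ΣP(Period 0)·Q(Period 0) = 11.81×82 + 4.39×99 + 2.59×189 + 11.65×51 = 968.42 + 434.61 + 489.51 + 594.15 = 2486.69
Index = 2889.28 / 2486.69 × 100 = 116.1898

116.2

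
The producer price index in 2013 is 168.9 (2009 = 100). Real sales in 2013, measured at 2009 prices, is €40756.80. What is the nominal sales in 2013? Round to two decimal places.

68838.24

Nominal = Real × (Index/100) = 40756.80 × (168.9/100)
        = 40756.80 × 1.689 = 68838.2352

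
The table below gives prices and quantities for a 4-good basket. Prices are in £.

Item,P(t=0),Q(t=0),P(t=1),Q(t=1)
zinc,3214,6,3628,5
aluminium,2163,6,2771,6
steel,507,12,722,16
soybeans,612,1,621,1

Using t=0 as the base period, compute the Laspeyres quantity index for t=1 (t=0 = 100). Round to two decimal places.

Laspeyres quantity index uses base-period prices as weights.
ΣP(t=0)·Q(t=1) = 3214×5 + 2163×6 + 507×16 + 612×1 = 16070 + 12978 + 8112 + 612 = 37772
ΣP(t=0)·Q(t=0) = 3214×6 + 2163×6 + 507×12 + 612×1 = 19284 + 12978 + 6084 + 612 = 38958
Index = 37772 / 38958 × 100 = 96.9557

96.96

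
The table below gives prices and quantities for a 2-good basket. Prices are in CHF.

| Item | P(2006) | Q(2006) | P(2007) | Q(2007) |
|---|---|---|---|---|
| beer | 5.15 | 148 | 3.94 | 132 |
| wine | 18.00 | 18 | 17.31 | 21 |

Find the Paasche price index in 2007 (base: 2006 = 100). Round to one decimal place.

83.5

Paasche price index uses current-period quantities as weights.
ΣP(2007)·Q(2007) = 3.94×132 + 17.31×21 = 520.08 + 363.51 = 883.59
ΣP(2006)·Q(2007) = 5.15×132 + 18.00×21 = 679.8 + 378 = 1057.8
Index = 883.59 / 1057.8 × 100 = 83.5309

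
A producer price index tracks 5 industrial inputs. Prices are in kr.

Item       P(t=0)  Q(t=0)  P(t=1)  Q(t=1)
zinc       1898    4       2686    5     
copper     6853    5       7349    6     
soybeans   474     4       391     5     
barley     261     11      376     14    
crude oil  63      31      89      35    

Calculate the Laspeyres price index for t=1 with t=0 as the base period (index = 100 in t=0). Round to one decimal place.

Laspeyres price index uses base-period quantities as weights.
ΣP(t=1)·Q(t=0) = 2686×4 + 7349×5 + 391×4 + 376×11 + 89×31 = 10744 + 36745 + 1564 + 4136 + 2759 = 55948
ΣP(t=0)·Q(t=0) = 1898×4 + 6853×5 + 474×4 + 261×11 + 63×31 = 7592 + 34265 + 1896 + 2871 + 1953 = 48577
Index = 55948 / 48577 × 100 = 115.1738

115.2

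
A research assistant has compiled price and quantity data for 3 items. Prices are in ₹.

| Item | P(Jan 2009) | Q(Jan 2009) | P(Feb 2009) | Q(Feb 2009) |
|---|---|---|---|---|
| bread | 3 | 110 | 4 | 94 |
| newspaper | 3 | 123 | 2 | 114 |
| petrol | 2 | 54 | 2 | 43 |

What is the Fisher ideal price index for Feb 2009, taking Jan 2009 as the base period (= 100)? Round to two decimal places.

Laspeyres component (base-period weights):
ΣP(Feb 2009)Q(Jan 2009) = 4×110 + 2×123 + 2×54 = 440 + 246 + 108 = 794
ΣP(Jan 2009)Q(Jan 2009) = 3×110 + 3×123 + 2×54 = 330 + 369 + 108 = 807
L = 794 / 807 × 100 = 98.3891
Paasche component (current-period weights):
ΣP(Feb 2009)Q(Feb 2009) = 4×94 + 2×114 + 2×43 = 376 + 228 + 86 = 690
ΣP(Jan 2009)Q(Feb 2009) = 3×94 + 3×114 + 2×43 = 282 + 342 + 86 = 710
P = 690 / 710 × 100 = 97.1831
Fisher = √(L × P) = √(98.3891 × 97.1831) = 97.7842

97.78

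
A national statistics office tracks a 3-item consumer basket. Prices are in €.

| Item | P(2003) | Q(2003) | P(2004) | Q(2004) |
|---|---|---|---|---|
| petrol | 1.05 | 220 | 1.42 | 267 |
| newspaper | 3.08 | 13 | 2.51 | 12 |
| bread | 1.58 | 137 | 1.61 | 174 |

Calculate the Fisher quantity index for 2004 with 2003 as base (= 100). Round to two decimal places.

Laspeyres component (base-period weights):
ΣP(2003)Q(2004) = 1.05×267 + 3.08×12 + 1.58×174 = 280.35 + 36.96 + 274.92 = 592.23
ΣP(2003)Q(2003) = 1.05×220 + 3.08×13 + 1.58×137 = 231 + 40.04 + 216.46 = 487.5
L = 592.23 / 487.5 × 100 = 121.4831
Paasche component (current-period weights):
ΣP(2004)Q(2004) = 1.42×267 + 2.51×12 + 1.61×174 = 379.14 + 30.12 + 280.14 = 689.4
ΣP(2004)Q(2003) = 1.42×220 + 2.51×13 + 1.61×137 = 312.4 + 32.63 + 220.57 = 565.6
P = 689.4 / 565.6 × 100 = 121.8883
Fisher = √(L × P) = √(121.4831 × 121.8883) = 121.6855

121.69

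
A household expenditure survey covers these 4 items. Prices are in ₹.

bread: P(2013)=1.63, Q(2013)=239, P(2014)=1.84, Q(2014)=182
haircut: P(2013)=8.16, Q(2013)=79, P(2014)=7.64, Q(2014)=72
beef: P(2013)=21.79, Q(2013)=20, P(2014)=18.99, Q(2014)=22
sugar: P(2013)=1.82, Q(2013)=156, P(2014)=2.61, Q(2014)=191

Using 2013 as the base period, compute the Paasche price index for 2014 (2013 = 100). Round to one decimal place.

105.3

Paasche price index uses current-period quantities as weights.
ΣP(2014)·Q(2014) = 1.84×182 + 7.64×72 + 18.99×22 + 2.61×191 = 334.88 + 550.08 + 417.78 + 498.51 = 1801.25
ΣP(2013)·Q(2014) = 1.63×182 + 8.16×72 + 21.79×22 + 1.82×191 = 296.66 + 587.52 + 479.38 + 347.62 = 1711.18
Index = 1801.25 / 1711.18 × 100 = 105.2636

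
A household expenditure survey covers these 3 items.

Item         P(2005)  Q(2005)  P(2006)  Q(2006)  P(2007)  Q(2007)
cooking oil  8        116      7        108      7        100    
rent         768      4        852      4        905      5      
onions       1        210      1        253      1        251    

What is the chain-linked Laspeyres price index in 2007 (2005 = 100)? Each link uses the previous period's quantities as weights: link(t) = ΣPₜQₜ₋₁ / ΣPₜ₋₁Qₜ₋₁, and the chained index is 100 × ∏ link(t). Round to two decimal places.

Link 2005→2006:
ΣP(2006)Q(2005) = 7×116 + 852×4 + 1×210 = 812 + 3408 + 210 = 4430
ΣP(2005)Q(2005) = 8×116 + 768×4 + 1×210 = 928 + 3072 + 210 = 4210
link = 4430/4210 = 1.052257
Link 2006→2007:
ΣP(2007)Q(2006) = 7×108 + 905×4 + 1×253 = 756 + 3620 + 253 = 4629
ΣP(2006)Q(2006) = 7×108 + 852×4 + 1×253 = 756 + 3408 + 253 = 4417
link = 4629/4417 = 1.047996
Chained index = 100 × 1.052257 × 1.047996 = 110.2761

110.28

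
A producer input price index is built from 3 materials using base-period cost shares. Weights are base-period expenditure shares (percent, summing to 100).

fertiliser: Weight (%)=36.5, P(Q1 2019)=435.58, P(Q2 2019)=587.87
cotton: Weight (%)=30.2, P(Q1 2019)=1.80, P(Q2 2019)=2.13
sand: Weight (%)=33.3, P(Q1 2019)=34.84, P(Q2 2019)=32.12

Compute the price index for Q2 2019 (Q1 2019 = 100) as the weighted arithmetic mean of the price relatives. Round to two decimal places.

fertiliser: 36.5 × (587.87/435.58) = 36.5 × 1.349626 = 49.2613
cotton: 30.2 × (2.13/1.80) = 30.2 × 1.183333 = 35.7367
sand: 33.3 × (32.12/34.84) = 33.3 × 0.921929 = 30.7002
Index = Σ wᵢ·(p₁ᵢ/p₀ᵢ) = 49.2613 + 35.7367 + 30.7002 = 115.6982

115.70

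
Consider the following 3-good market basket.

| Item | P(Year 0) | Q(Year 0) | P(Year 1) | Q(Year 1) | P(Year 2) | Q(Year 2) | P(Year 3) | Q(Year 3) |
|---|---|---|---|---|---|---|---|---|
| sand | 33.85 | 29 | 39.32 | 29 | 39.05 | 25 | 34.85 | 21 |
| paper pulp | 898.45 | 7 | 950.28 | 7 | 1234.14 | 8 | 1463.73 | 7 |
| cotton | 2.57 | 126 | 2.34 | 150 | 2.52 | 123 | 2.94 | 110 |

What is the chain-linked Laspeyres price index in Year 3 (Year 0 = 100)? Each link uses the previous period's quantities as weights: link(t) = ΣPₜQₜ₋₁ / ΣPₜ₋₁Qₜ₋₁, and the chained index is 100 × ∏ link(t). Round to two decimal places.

153.93

Link Year 0→Year 1:
ΣP(Year 1)Q(Year 0) = 39.32×29 + 950.28×7 + 2.34×126 = 1140.28 + 6651.96 + 294.84 = 8087.08
ΣP(Year 0)Q(Year 0) = 33.85×29 + 898.45×7 + 2.57×126 = 981.65 + 6289.15 + 323.82 = 7594.62
link = 8087.08/7594.62 = 1.064843
Link Year 1→Year 2:
ΣP(Year 2)Q(Year 1) = 39.05×29 + 1234.14×7 + 2.52×150 = 1132.45 + 8638.98 + 378 = 10149.43
ΣP(Year 1)Q(Year 1) = 39.32×29 + 950.28×7 + 2.34×150 = 1140.28 + 6651.96 + 351 = 8143.24
link = 10149.43/8143.24 = 1.246363
Link Year 2→Year 3:
ΣP(Year 3)Q(Year 2) = 34.85×25 + 1463.73×8 + 2.94×123 = 871.25 + 11709.84 + 361.62 = 12942.71
ΣP(Year 2)Q(Year 2) = 39.05×25 + 1234.14×8 + 2.52×123 = 976.25 + 9873.12 + 309.96 = 11159.33
link = 12942.71/11159.33 = 1.159811
Chained index = 100 × 1.064843 × 1.246363 × 1.159811 = 153.9279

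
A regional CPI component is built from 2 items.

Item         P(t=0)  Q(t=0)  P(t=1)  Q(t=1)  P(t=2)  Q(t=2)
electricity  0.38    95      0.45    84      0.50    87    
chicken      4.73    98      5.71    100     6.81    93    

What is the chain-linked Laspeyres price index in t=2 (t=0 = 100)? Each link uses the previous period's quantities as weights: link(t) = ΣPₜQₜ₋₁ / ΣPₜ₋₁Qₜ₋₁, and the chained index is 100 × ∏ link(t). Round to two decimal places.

Link t=0→t=1:
ΣP(t=1)Q(t=0) = 0.45×95 + 5.71×98 = 42.75 + 559.58 = 602.33
ΣP(t=0)Q(t=0) = 0.38×95 + 4.73×98 = 36.1 + 463.54 = 499.64
link = 602.33/499.64 = 1.205528
Link t=1→t=2:
ΣP(t=2)Q(t=1) = 0.50×84 + 6.81×100 = 42 + 681 = 723
ΣP(t=1)Q(t=1) = 0.45×84 + 5.71×100 = 37.8 + 571 = 608.8
link = 723/608.8 = 1.187582
Chained index = 100 × 1.205528 × 1.187582 = 143.1663

143.17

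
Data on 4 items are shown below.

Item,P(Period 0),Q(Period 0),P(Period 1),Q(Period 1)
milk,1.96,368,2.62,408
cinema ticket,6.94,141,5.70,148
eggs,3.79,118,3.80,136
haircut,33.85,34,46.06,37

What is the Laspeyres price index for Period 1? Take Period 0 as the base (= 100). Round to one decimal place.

114.7

Laspeyres price index uses base-period quantities as weights.
ΣP(Period 1)·Q(Period 0) = 2.62×368 + 5.70×141 + 3.80×118 + 46.06×34 = 964.16 + 803.7 + 448.4 + 1566.04 = 3782.3
ΣP(Period 0)·Q(Period 0) = 1.96×368 + 6.94×141 + 3.79×118 + 33.85×34 = 721.28 + 978.54 + 447.22 + 1150.9 = 3297.94
Index = 3782.3 / 3297.94 × 100 = 114.6867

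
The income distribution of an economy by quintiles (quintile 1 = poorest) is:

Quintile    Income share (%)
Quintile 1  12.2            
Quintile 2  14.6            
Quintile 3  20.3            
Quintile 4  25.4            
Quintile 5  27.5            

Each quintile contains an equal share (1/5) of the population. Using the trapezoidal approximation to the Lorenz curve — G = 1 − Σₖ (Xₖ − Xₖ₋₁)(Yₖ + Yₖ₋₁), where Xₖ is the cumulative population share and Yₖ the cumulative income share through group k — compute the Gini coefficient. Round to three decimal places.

Cumulative income shares Yₖ: 0.1220, 0.2680, 0.4710, 0.7250, 1.0000
Σ (Xₖ−Xₖ₋₁)(Yₖ+Yₖ₋₁) = (1/5)(0.1220+0.0000) + (1/5)(0.2680+0.1220) + (1/5)(0.4710+0.2680) + (1/5)(0.7250+0.4710) + (1/5)(1.0000+0.7250)
  = 0.0244 + 0.0780 + 0.1478 + 0.2392 + 0.3450 = 0.8344
G = 1 − 0.8344 = 0.1656

0.166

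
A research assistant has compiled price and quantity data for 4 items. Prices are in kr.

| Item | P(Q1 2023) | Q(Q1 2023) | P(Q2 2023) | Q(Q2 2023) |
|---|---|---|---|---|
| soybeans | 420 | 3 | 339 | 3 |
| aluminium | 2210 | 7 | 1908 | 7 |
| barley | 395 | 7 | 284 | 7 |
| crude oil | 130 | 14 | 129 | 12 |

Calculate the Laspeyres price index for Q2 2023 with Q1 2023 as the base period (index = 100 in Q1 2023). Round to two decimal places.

85.23

Laspeyres price index uses base-period quantities as weights.
ΣP(Q2 2023)·Q(Q1 2023) = 339×3 + 1908×7 + 284×7 + 129×14 = 1017 + 13356 + 1988 + 1806 = 18167
ΣP(Q1 2023)·Q(Q1 2023) = 420×3 + 2210×7 + 395×7 + 130×14 = 1260 + 15470 + 2765 + 1820 = 21315
Index = 18167 / 21315 × 100 = 85.2311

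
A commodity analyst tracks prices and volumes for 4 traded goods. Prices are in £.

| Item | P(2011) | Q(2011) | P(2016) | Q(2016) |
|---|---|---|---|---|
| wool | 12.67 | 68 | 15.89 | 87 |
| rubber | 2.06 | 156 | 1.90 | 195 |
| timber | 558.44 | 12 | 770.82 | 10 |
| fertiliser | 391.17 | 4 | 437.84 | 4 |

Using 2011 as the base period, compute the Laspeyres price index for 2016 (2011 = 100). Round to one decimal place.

131.0

Laspeyres price index uses base-period quantities as weights.
ΣP(2016)·Q(2011) = 15.89×68 + 1.90×156 + 770.82×12 + 437.84×4 = 1080.52 + 296.4 + 9249.84 + 1751.36 = 12378.12
ΣP(2011)·Q(2011) = 12.67×68 + 2.06×156 + 558.44×12 + 391.17×4 = 861.56 + 321.36 + 6701.28 + 1564.68 = 9448.88
Index = 12378.12 / 9448.88 × 100 = 131.0009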